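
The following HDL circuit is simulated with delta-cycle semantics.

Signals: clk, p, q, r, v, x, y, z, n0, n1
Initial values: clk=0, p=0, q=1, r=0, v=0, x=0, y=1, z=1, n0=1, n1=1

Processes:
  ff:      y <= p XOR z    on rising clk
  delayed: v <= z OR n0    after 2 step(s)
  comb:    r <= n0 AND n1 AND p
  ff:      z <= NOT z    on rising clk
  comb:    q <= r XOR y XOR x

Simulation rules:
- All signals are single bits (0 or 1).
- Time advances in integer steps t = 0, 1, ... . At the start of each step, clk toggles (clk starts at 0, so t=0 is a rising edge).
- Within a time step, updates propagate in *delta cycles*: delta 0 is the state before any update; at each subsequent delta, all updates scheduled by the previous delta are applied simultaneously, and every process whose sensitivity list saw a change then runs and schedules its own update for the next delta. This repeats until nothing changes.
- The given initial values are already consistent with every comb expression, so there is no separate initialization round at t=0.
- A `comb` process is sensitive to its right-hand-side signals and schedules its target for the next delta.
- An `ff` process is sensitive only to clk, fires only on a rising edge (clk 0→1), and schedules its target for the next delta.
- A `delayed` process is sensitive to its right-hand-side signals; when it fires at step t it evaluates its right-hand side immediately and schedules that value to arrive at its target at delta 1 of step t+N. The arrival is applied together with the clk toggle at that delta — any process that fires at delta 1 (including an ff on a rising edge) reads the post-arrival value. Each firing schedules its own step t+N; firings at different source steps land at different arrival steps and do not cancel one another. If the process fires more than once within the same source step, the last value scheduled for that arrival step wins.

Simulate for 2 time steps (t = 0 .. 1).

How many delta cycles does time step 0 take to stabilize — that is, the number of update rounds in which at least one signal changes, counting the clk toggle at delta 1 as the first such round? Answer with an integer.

t0.Δ0 q=1 x=0 n1=1 n0=1 r=0 clk=0 y=1 z=1 p=0 v=0
t0.Δ1 q=1 x=0 n1=1 n0=1 r=0 clk=1 y=1 z=1 p=0 v=0
t0.Δ2 q=1 x=0 n1=1 n0=1 r=0 clk=1 y=1 z=0 p=0 v=0
t1.Δ0 q=1 x=0 n1=1 n0=1 r=0 clk=1 y=1 z=0 p=0 v=0
t1.Δ1 q=1 x=0 n1=1 n0=1 r=0 clk=0 y=1 z=0 p=0 v=0

2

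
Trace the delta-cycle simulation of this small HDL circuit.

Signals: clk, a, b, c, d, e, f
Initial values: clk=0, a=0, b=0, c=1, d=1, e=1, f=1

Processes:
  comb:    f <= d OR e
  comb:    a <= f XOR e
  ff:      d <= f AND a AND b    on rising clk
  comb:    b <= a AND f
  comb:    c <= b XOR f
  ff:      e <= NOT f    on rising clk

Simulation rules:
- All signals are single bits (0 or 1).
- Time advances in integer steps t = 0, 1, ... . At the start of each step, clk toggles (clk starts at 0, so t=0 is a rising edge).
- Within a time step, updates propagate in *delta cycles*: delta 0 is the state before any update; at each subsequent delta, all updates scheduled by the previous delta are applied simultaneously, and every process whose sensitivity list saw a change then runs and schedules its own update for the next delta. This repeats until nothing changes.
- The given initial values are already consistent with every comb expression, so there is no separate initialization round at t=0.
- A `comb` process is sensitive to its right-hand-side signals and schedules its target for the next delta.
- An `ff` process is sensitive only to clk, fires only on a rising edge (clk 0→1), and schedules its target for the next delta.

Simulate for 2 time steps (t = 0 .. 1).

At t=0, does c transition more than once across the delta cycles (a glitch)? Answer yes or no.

[bits: d,a,b,e,f,c,clk]
t=0: Δ0=1001110 Δ1=1001111 Δ2=0000111 Δ3=0100011 Δ4=0000001 | 4Δ
t=1: Δ0=0000001 Δ1=0000000 | 1Δ

no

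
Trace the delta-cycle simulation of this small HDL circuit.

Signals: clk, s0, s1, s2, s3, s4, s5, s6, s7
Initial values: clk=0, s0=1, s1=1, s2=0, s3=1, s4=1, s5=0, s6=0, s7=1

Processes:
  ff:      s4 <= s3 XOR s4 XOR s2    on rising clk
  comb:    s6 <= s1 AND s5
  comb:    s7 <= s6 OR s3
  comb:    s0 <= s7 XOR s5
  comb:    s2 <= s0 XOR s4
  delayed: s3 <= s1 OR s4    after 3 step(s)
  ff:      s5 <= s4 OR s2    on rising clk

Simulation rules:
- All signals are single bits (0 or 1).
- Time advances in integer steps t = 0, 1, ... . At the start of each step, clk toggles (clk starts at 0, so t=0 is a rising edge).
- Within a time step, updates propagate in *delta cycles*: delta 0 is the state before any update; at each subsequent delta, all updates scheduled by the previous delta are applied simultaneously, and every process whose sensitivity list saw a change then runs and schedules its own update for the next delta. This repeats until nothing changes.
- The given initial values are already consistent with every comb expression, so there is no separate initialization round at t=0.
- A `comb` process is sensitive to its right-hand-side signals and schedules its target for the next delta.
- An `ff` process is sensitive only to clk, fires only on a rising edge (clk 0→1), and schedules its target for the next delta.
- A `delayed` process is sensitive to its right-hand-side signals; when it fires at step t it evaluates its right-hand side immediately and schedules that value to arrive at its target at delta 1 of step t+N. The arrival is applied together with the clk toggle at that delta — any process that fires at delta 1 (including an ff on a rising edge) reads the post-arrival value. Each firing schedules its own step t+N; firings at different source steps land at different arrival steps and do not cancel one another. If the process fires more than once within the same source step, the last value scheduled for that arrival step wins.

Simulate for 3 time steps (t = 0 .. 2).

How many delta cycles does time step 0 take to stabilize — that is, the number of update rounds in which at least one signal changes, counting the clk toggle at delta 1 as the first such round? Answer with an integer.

[bits: s5,s4,s0,clk,s3,s7,s6,s2,s1]
t=0: Δ0=011011001 Δ1=011111001 Δ2=101111001 Δ3=100111111 Δ4=100111101 | 4Δ
t=1: Δ0=100111101 Δ1=100011101 | 1Δ
t=2: Δ0=100011101 Δ1=100111101 Δ2=010111101 Δ3=011111011 Δ4=011111001 | 4Δ

4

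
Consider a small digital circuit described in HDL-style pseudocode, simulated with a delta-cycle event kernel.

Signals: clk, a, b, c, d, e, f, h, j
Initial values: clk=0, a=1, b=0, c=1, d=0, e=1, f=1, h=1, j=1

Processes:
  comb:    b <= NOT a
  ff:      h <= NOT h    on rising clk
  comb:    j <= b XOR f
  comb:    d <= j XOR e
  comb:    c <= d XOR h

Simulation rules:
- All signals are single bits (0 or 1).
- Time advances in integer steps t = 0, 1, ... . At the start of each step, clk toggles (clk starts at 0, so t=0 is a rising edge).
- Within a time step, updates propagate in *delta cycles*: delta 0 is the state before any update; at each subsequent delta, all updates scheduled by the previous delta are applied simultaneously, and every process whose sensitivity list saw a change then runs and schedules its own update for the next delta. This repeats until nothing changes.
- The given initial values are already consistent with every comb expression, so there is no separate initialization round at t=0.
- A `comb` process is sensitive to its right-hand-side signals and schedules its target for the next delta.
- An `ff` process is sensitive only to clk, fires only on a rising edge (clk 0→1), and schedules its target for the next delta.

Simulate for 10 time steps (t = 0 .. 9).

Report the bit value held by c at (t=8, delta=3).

t0.Δ0 f=1 b=0 clk=0 j=1 a=1 c=1 e=1 d=0 h=1
t0.Δ1 f=1 b=0 clk=1 j=1 a=1 c=1 e=1 d=0 h=1
t0.Δ2 f=1 b=0 clk=1 j=1 a=1 c=1 e=1 d=0 h=0
t0.Δ3 f=1 b=0 clk=1 j=1 a=1 c=0 e=1 d=0 h=0
t1.Δ0 f=1 b=0 clk=1 j=1 a=1 c=0 e=1 d=0 h=0
t1.Δ1 f=1 b=0 clk=0 j=1 a=1 c=0 e=1 d=0 h=0
t2.Δ0 f=1 b=0 clk=0 j=1 a=1 c=0 e=1 d=0 h=0
t2.Δ1 f=1 b=0 clk=1 j=1 a=1 c=0 e=1 d=0 h=0
t2.Δ2 f=1 b=0 clk=1 j=1 a=1 c=0 e=1 d=0 h=1
t2.Δ3 f=1 b=0 clk=1 j=1 a=1 c=1 e=1 d=0 h=1
t3.Δ0 f=1 b=0 clk=1 j=1 a=1 c=1 e=1 d=0 h=1
t3.Δ1 f=1 b=0 clk=0 j=1 a=1 c=1 e=1 d=0 h=1
t4.Δ0 f=1 b=0 clk=0 j=1 a=1 c=1 e=1 d=0 h=1
t4.Δ1 f=1 b=0 clk=1 j=1 a=1 c=1 e=1 d=0 h=1
t4.Δ2 f=1 b=0 clk=1 j=1 a=1 c=1 e=1 d=0 h=0
t4.Δ3 f=1 b=0 clk=1 j=1 a=1 c=0 e=1 d=0 h=0
t5.Δ0 f=1 b=0 clk=1 j=1 a=1 c=0 e=1 d=0 h=0
t5.Δ1 f=1 b=0 clk=0 j=1 a=1 c=0 e=1 d=0 h=0
t6.Δ0 f=1 b=0 clk=0 j=1 a=1 c=0 e=1 d=0 h=0
t6.Δ1 f=1 b=0 clk=1 j=1 a=1 c=0 e=1 d=0 h=0
t6.Δ2 f=1 b=0 clk=1 j=1 a=1 c=0 e=1 d=0 h=1
t6.Δ3 f=1 b=0 clk=1 j=1 a=1 c=1 e=1 d=0 h=1
t7.Δ0 f=1 b=0 clk=1 j=1 a=1 c=1 e=1 d=0 h=1
t7.Δ1 f=1 b=0 clk=0 j=1 a=1 c=1 e=1 d=0 h=1
t8.Δ0 f=1 b=0 clk=0 j=1 a=1 c=1 e=1 d=0 h=1
t8.Δ1 f=1 b=0 clk=1 j=1 a=1 c=1 e=1 d=0 h=1
t8.Δ2 f=1 b=0 clk=1 j=1 a=1 c=1 e=1 d=0 h=0
t8.Δ3 f=1 b=0 clk=1 j=1 a=1 c=0 e=1 d=0 h=0
t9.Δ0 f=1 b=0 clk=1 j=1 a=1 c=0 e=1 d=0 h=0
t9.Δ1 f=1 b=0 clk=0 j=1 a=1 c=0 e=1 d=0 h=0

0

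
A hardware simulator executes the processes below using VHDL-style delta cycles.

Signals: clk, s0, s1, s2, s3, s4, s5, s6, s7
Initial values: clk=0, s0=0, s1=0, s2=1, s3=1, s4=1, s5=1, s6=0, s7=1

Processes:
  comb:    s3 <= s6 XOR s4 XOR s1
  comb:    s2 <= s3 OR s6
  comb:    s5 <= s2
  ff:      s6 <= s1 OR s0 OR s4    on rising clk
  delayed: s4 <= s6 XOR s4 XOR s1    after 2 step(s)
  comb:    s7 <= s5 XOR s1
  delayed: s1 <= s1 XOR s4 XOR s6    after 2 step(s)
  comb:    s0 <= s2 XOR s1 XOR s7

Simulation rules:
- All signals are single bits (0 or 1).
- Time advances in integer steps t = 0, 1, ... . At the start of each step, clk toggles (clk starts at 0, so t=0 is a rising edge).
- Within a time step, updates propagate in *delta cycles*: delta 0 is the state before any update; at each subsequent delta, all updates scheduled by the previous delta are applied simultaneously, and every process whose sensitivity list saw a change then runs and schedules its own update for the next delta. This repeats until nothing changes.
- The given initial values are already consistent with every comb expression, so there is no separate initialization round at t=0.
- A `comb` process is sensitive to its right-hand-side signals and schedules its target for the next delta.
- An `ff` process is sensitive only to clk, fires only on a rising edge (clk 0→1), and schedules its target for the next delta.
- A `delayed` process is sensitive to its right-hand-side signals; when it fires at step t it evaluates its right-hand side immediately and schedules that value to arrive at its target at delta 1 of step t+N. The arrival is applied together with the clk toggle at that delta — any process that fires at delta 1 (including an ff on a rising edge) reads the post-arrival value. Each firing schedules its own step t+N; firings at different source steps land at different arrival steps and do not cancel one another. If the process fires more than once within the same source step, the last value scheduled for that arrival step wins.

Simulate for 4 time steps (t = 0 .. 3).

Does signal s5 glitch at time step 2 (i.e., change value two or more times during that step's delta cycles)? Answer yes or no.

no

t=0 Δ0: s7=1 s6=0 s5=1 s3=1 s4=1 s2=1 s1=0 clk=0 s0=0
  Δ1: clk:0→1
  Δ2: s6:0→1
  Δ3: s3:1→0
  (3Δ to stable)
t=1 Δ0: s7=1 s6=1 s5=1 s3=0 s4=1 s2=1 s1=0 clk=1 s0=0
  Δ1: clk:1→0
  (1Δ to stable)
t=2 Δ0: s7=1 s6=1 s5=1 s3=0 s4=1 s2=1 s1=0 clk=0 s0=0
  Δ1: s4:1→0, clk:0→1
  Δ2: s6:1→0, s3:0→1
  Δ3: s3:1→0
  Δ4: s2:1→0
  Δ5: s5:1→0, s0:0→1
  Δ6: s7:1→0
  Δ7: s0:1→0
  (7Δ to stable)
t=3 Δ0: s7=0 s6=0 s5=0 s3=0 s4=0 s2=0 s1=0 clk=1 s0=0
  Δ1: clk:1→0
  (1Δ to stable)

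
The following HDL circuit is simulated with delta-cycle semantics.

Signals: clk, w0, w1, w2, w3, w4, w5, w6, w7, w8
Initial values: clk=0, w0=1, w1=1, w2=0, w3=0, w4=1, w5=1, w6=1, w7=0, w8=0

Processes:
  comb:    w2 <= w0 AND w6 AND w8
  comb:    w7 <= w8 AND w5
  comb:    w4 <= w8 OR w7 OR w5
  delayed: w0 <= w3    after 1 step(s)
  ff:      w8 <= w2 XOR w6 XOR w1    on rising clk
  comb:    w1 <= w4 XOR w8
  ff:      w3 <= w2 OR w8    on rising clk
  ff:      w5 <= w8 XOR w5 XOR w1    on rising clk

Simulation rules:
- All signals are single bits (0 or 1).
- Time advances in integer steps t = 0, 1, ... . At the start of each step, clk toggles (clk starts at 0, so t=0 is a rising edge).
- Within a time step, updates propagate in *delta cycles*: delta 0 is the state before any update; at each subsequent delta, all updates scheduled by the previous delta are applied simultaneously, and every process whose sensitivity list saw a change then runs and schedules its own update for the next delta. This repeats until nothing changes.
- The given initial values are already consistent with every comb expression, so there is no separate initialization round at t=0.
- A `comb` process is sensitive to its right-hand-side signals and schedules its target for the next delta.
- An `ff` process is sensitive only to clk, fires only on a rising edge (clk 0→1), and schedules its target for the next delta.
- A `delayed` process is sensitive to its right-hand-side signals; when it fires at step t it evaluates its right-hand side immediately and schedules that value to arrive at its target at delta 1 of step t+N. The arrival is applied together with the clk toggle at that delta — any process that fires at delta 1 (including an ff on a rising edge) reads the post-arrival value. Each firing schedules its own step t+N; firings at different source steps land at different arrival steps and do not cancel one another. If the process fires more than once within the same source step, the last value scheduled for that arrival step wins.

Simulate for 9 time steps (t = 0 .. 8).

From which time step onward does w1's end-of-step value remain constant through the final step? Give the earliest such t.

6

[bits: w8,w0,w3,w6,w4,w7,w1,w2,w5,clk]
t=0: Δ0=0101101010 Δ1=0101101011 Δ2=0101101001 Δ3=0101001001 Δ4=0101000001 | 4Δ
t=1: Δ0=0101000001 Δ1=0101000000 | 1Δ
t=2: Δ0=0101000000 Δ1=0101000001 Δ2=1101000001 Δ3=1101101101 Δ4=1101100101 | 4Δ
t=3: Δ0=1101100101 Δ1=1101100100 | 1Δ
t=4: Δ0=1101100100 Δ1=1101100101 Δ2=0111100111 Δ3=0111101011 | 3Δ
t=5: Δ0=0111101011 Δ1=0111101010 | 1Δ
t=6: Δ0=0111101010 Δ1=0111101011 Δ2=0101101001 Δ3=0101001001 Δ4=0101000001 | 4Δ
t=7: Δ0=0101000001 Δ1=0001000000 | 1Δ
t=8: Δ0=0001000000 Δ1=0001000001 Δ2=1001000001 Δ3=1001101001 Δ4=1001100001 | 4Δ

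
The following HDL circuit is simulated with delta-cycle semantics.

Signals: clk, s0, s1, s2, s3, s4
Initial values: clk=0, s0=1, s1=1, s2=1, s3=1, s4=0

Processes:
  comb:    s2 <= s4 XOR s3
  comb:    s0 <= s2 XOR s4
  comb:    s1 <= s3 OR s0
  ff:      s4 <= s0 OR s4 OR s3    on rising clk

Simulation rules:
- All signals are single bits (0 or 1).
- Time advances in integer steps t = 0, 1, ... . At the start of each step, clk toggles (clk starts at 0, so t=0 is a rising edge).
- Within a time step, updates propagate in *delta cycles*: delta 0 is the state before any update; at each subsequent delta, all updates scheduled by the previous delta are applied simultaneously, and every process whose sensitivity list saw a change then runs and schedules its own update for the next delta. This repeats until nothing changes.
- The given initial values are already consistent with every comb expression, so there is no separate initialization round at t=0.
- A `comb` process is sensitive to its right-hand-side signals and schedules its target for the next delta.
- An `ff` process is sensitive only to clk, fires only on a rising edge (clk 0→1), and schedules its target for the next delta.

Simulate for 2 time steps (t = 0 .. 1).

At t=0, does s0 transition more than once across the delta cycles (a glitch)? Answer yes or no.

yes

t0.Δ0 s0=1 s1=1 s4=0 clk=0 s2=1 s3=1
t0.Δ1 s0=1 s1=1 s4=0 clk=1 s2=1 s3=1
t0.Δ2 s0=1 s1=1 s4=1 clk=1 s2=1 s3=1
t0.Δ3 s0=0 s1=1 s4=1 clk=1 s2=0 s3=1
t0.Δ4 s0=1 s1=1 s4=1 clk=1 s2=0 s3=1
t1.Δ0 s0=1 s1=1 s4=1 clk=1 s2=0 s3=1
t1.Δ1 s0=1 s1=1 s4=1 clk=0 s2=0 s3=1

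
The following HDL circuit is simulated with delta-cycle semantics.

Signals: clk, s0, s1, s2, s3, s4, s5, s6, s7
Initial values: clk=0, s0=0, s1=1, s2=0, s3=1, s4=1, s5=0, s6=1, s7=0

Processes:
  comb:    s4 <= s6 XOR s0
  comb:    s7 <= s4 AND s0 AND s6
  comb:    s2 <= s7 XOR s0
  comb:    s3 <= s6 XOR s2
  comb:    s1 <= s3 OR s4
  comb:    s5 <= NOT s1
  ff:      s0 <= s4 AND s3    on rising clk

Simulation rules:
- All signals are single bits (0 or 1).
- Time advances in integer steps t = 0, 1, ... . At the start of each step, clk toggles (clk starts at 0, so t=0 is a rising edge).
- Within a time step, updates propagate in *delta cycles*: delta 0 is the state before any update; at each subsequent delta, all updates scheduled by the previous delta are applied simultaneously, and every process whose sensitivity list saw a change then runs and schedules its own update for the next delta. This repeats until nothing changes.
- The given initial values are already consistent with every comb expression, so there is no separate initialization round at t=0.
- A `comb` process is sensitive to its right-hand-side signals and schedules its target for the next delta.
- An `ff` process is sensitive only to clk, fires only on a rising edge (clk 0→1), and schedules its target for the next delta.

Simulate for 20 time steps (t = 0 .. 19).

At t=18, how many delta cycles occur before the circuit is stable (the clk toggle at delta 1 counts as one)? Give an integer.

t=0 Δ0: s3=1 s2=0 s1=1 s0=0 s7=0 s4=1 s6=1 s5=0 clk=0
  Δ1: clk:0→1
  Δ2: s0:0→1
  Δ3: s2:0→1, s7:0→1, s4:1→0
  Δ4: s3:1→0, s2:1→0, s7:1→0
  Δ5: s3:0→1, s2:0→1, s1:1→0
  Δ6: s3:1→0, s1:0→1, s5:0→1
  Δ7: s1:1→0, s5:1→0
  Δ8: s5:0→1
  (8Δ to stable)
t=1 Δ0: s3=0 s2=1 s1=0 s0=1 s7=0 s4=0 s6=1 s5=1 clk=1
  Δ1: clk:1→0
  (1Δ to stable)
t=2 Δ0: s3=0 s2=1 s1=0 s0=1 s7=0 s4=0 s6=1 s5=1 clk=0
  Δ1: clk:0→1
  Δ2: s0:1→0
  Δ3: s2:1→0, s4:0→1
  Δ4: s3:0→1, s1:0→1
  Δ5: s5:1→0
  (5Δ to stable)
t=3 Δ0: s3=1 s2=0 s1=1 s0=0 s7=0 s4=1 s6=1 s5=0 clk=1
  Δ1: clk:1→0
  (1Δ to stable)
t=4 Δ0: s3=1 s2=0 s1=1 s0=0 s7=0 s4=1 s6=1 s5=0 clk=0
  Δ1: clk:0→1
  Δ2: s0:0→1
  Δ3: s2:0→1, s7:0→1, s4:1→0
  Δ4: s3:1→0, s2:1→0, s7:1→0
  Δ5: s3:0→1, s2:0→1, s1:1→0
  Δ6: s3:1→0, s1:0→1, s5:0→1
  Δ7: s1:1→0, s5:1→0
  Δ8: s5:0→1
  (8Δ to stable)
t=5 Δ0: s3=0 s2=1 s1=0 s0=1 s7=0 s4=0 s6=1 s5=1 clk=1
  Δ1: clk:1→0
  (1Δ to stable)
t=6 Δ0: s3=0 s2=1 s1=0 s0=1 s7=0 s4=0 s6=1 s5=1 clk=0
  Δ1: clk:0→1
  Δ2: s0:1→0
  Δ3: s2:1→0, s4:0→1
  Δ4: s3:0→1, s1:0→1
  Δ5: s5:1→0
  (5Δ to stable)
t=7 Δ0: s3=1 s2=0 s1=1 s0=0 s7=0 s4=1 s6=1 s5=0 clk=1
  Δ1: clk:1→0
  (1Δ to stable)
t=8 Δ0: s3=1 s2=0 s1=1 s0=0 s7=0 s4=1 s6=1 s5=0 clk=0
  Δ1: clk:0→1
  Δ2: s0:0→1
  Δ3: s2:0→1, s7:0→1, s4:1→0
  Δ4: s3:1→0, s2:1→0, s7:1→0
  Δ5: s3:0→1, s2:0→1, s1:1→0
  Δ6: s3:1→0, s1:0→1, s5:0→1
  Δ7: s1:1→0, s5:1→0
  Δ8: s5:0→1
  (8Δ to stable)
t=9 Δ0: s3=0 s2=1 s1=0 s0=1 s7=0 s4=0 s6=1 s5=1 clk=1
  Δ1: clk:1→0
  (1Δ to stable)
t=10 Δ0: s3=0 s2=1 s1=0 s0=1 s7=0 s4=0 s6=1 s5=1 clk=0
  Δ1: clk:0→1
  Δ2: s0:1→0
  Δ3: s2:1→0, s4:0→1
  Δ4: s3:0→1, s1:0→1
  Δ5: s5:1→0
  (5Δ to stable)
t=11 Δ0: s3=1 s2=0 s1=1 s0=0 s7=0 s4=1 s6=1 s5=0 clk=1
  Δ1: clk:1→0
  (1Δ to stable)
t=12 Δ0: s3=1 s2=0 s1=1 s0=0 s7=0 s4=1 s6=1 s5=0 clk=0
  Δ1: clk:0→1
  Δ2: s0:0→1
  Δ3: s2:0→1, s7:0→1, s4:1→0
  Δ4: s3:1→0, s2:1→0, s7:1→0
  Δ5: s3:0→1, s2:0→1, s1:1→0
  Δ6: s3:1→0, s1:0→1, s5:0→1
  Δ7: s1:1→0, s5:1→0
  Δ8: s5:0→1
  (8Δ to stable)
t=13 Δ0: s3=0 s2=1 s1=0 s0=1 s7=0 s4=0 s6=1 s5=1 clk=1
  Δ1: clk:1→0
  (1Δ to stable)
t=14 Δ0: s3=0 s2=1 s1=0 s0=1 s7=0 s4=0 s6=1 s5=1 clk=0
  Δ1: clk:0→1
  Δ2: s0:1→0
  Δ3: s2:1→0, s4:0→1
  Δ4: s3:0→1, s1:0→1
  Δ5: s5:1→0
  (5Δ to stable)
t=15 Δ0: s3=1 s2=0 s1=1 s0=0 s7=0 s4=1 s6=1 s5=0 clk=1
  Δ1: clk:1→0
  (1Δ to stable)
t=16 Δ0: s3=1 s2=0 s1=1 s0=0 s7=0 s4=1 s6=1 s5=0 clk=0
  Δ1: clk:0→1
  Δ2: s0:0→1
  Δ3: s2:0→1, s7:0→1, s4:1→0
  Δ4: s3:1→0, s2:1→0, s7:1→0
  Δ5: s3:0→1, s2:0→1, s1:1→0
  Δ6: s3:1→0, s1:0→1, s5:0→1
  Δ7: s1:1→0, s5:1→0
  Δ8: s5:0→1
  (8Δ to stable)
t=17 Δ0: s3=0 s2=1 s1=0 s0=1 s7=0 s4=0 s6=1 s5=1 clk=1
  Δ1: clk:1→0
  (1Δ to stable)
t=18 Δ0: s3=0 s2=1 s1=0 s0=1 s7=0 s4=0 s6=1 s5=1 clk=0
  Δ1: clk:0→1
  Δ2: s0:1→0
  Δ3: s2:1→0, s4:0→1
  Δ4: s3:0→1, s1:0→1
  Δ5: s5:1→0
  (5Δ to stable)
t=19 Δ0: s3=1 s2=0 s1=1 s0=0 s7=0 s4=1 s6=1 s5=0 clk=1
  Δ1: clk:1→0
  (1Δ to stable)

5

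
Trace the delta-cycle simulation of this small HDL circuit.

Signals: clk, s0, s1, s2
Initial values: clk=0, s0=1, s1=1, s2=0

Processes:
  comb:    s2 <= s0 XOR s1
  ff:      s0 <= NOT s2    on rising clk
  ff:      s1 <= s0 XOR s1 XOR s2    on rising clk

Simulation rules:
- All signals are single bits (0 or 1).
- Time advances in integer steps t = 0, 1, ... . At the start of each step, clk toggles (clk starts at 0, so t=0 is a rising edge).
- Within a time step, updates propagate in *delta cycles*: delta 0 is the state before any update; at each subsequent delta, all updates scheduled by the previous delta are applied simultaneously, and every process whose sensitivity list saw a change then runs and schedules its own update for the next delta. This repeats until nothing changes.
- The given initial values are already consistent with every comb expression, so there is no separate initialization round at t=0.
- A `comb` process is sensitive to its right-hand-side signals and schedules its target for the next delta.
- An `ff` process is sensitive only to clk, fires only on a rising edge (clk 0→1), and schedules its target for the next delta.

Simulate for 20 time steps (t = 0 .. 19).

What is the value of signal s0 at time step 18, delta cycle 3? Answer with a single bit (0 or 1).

0

t=0 Δ0: s2=0 s1=1 s0=1 clk=0
  Δ1: clk:0→1
  Δ2: s1:1→0
  Δ3: s2:0→1
  (3Δ to stable)
t=1 Δ0: s2=1 s1=0 s0=1 clk=1
  Δ1: clk:1→0
  (1Δ to stable)
t=2 Δ0: s2=1 s1=0 s0=1 clk=0
  Δ1: clk:0→1
  Δ2: s0:1→0
  Δ3: s2:1→0
  (3Δ to stable)
t=3 Δ0: s2=0 s1=0 s0=0 clk=1
  Δ1: clk:1→0
  (1Δ to stable)
t=4 Δ0: s2=0 s1=0 s0=0 clk=0
  Δ1: clk:0→1
  Δ2: s0:0→1
  Δ3: s2:0→1
  (3Δ to stable)
t=5 Δ0: s2=1 s1=0 s0=1 clk=1
  Δ1: clk:1→0
  (1Δ to stable)
t=6 Δ0: s2=1 s1=0 s0=1 clk=0
  Δ1: clk:0→1
  Δ2: s0:1→0
  Δ3: s2:1→0
  (3Δ to stable)
t=7 Δ0: s2=0 s1=0 s0=0 clk=1
  Δ1: clk:1→0
  (1Δ to stable)
t=8 Δ0: s2=0 s1=0 s0=0 clk=0
  Δ1: clk:0→1
  Δ2: s0:0→1
  Δ3: s2:0→1
  (3Δ to stable)
t=9 Δ0: s2=1 s1=0 s0=1 clk=1
  Δ1: clk:1→0
  (1Δ to stable)
t=10 Δ0: s2=1 s1=0 s0=1 clk=0
  Δ1: clk:0→1
  Δ2: s0:1→0
  Δ3: s2:1→0
  (3Δ to stable)
t=11 Δ0: s2=0 s1=0 s0=0 clk=1
  Δ1: clk:1→0
  (1Δ to stable)
t=12 Δ0: s2=0 s1=0 s0=0 clk=0
  Δ1: clk:0→1
  Δ2: s0:0→1
  Δ3: s2:0→1
  (3Δ to stable)
t=13 Δ0: s2=1 s1=0 s0=1 clk=1
  Δ1: clk:1→0
  (1Δ to stable)
t=14 Δ0: s2=1 s1=0 s0=1 clk=0
  Δ1: clk:0→1
  Δ2: s0:1→0
  Δ3: s2:1→0
  (3Δ to stable)
t=15 Δ0: s2=0 s1=0 s0=0 clk=1
  Δ1: clk:1→0
  (1Δ to stable)
t=16 Δ0: s2=0 s1=0 s0=0 clk=0
  Δ1: clk:0→1
  Δ2: s0:0→1
  Δ3: s2:0→1
  (3Δ to stable)
t=17 Δ0: s2=1 s1=0 s0=1 clk=1
  Δ1: clk:1→0
  (1Δ to stable)
t=18 Δ0: s2=1 s1=0 s0=1 clk=0
  Δ1: clk:0→1
  Δ2: s0:1→0
  Δ3: s2:1→0
  (3Δ to stable)
t=19 Δ0: s2=0 s1=0 s0=0 clk=1
  Δ1: clk:1→0
  (1Δ to stable)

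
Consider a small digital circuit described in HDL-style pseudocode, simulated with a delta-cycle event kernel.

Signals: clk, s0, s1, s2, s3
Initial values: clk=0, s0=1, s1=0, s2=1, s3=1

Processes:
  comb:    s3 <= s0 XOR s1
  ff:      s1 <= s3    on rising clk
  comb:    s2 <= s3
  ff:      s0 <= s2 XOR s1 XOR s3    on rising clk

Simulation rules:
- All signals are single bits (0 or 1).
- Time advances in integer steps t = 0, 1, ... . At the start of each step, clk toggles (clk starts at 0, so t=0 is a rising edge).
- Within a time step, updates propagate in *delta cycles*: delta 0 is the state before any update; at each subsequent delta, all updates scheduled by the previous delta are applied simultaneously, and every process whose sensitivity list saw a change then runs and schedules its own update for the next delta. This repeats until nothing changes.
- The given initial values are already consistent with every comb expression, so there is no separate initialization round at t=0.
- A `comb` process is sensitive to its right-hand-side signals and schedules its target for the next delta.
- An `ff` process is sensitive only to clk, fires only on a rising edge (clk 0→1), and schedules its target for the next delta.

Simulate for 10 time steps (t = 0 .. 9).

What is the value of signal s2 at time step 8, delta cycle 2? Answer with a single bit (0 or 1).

1

t=0 Δ0: s0=1 s3=1 clk=0 s1=0 s2=1
  Δ1: clk:0→1
  Δ2: s0:1→0, s1:0→1
  (2Δ to stable)
t=1 Δ0: s0=0 s3=1 clk=1 s1=1 s2=1
  Δ1: clk:1→0
  (1Δ to stable)
t=2 Δ0: s0=0 s3=1 clk=0 s1=1 s2=1
  Δ1: clk:0→1
  Δ2: s0:0→1
  Δ3: s3:1→0
  Δ4: s2:1→0
  (4Δ to stable)
t=3 Δ0: s0=1 s3=0 clk=1 s1=1 s2=0
  Δ1: clk:1→0
  (1Δ to stable)
t=4 Δ0: s0=1 s3=0 clk=0 s1=1 s2=0
  Δ1: clk:0→1
  Δ2: s1:1→0
  Δ3: s3:0→1
  Δ4: s2:0→1
  (4Δ to stable)
t=5 Δ0: s0=1 s3=1 clk=1 s1=0 s2=1
  Δ1: clk:1→0
  (1Δ to stable)
t=6 Δ0: s0=1 s3=1 clk=0 s1=0 s2=1
  Δ1: clk:0→1
  Δ2: s0:1→0, s1:0→1
  (2Δ to stable)
t=7 Δ0: s0=0 s3=1 clk=1 s1=1 s2=1
  Δ1: clk:1→0
  (1Δ to stable)
t=8 Δ0: s0=0 s3=1 clk=0 s1=1 s2=1
  Δ1: clk:0→1
  Δ2: s0:0→1
  Δ3: s3:1→0
  Δ4: s2:1→0
  (4Δ to stable)
t=9 Δ0: s0=1 s3=0 clk=1 s1=1 s2=0
  Δ1: clk:1→0
  (1Δ to stable)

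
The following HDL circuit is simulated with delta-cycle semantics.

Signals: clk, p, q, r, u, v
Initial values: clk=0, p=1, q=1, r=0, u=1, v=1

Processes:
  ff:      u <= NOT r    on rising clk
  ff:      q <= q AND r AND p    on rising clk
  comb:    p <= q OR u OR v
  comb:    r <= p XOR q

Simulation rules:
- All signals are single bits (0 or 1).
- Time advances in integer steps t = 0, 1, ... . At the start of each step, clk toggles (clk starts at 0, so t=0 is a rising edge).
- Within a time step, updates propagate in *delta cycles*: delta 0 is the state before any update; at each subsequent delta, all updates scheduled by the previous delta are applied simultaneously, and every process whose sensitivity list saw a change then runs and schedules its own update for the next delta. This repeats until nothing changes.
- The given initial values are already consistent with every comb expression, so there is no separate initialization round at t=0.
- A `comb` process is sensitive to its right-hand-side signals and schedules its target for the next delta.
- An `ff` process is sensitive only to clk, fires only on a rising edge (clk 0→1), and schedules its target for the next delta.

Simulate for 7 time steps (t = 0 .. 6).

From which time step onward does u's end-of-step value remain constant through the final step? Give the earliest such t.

t0.Δ0 q=1 p=1 r=0 clk=0 u=1 v=1
t0.Δ1 q=1 p=1 r=0 clk=1 u=1 v=1
t0.Δ2 q=0 p=1 r=0 clk=1 u=1 v=1
t0.Δ3 q=0 p=1 r=1 clk=1 u=1 v=1
t1.Δ0 q=0 p=1 r=1 clk=1 u=1 v=1
t1.Δ1 q=0 p=1 r=1 clk=0 u=1 v=1
t2.Δ0 q=0 p=1 r=1 clk=0 u=1 v=1
t2.Δ1 q=0 p=1 r=1 clk=1 u=1 v=1
t2.Δ2 q=0 p=1 r=1 clk=1 u=0 v=1
t3.Δ0 q=0 p=1 r=1 clk=1 u=0 v=1
t3.Δ1 q=0 p=1 r=1 clk=0 u=0 v=1
t4.Δ0 q=0 p=1 r=1 clk=0 u=0 v=1
t4.Δ1 q=0 p=1 r=1 clk=1 u=0 v=1
t5.Δ0 q=0 p=1 r=1 clk=1 u=0 v=1
t5.Δ1 q=0 p=1 r=1 clk=0 u=0 v=1
t6.Δ0 q=0 p=1 r=1 clk=0 u=0 v=1
t6.Δ1 q=0 p=1 r=1 clk=1 u=0 v=1

2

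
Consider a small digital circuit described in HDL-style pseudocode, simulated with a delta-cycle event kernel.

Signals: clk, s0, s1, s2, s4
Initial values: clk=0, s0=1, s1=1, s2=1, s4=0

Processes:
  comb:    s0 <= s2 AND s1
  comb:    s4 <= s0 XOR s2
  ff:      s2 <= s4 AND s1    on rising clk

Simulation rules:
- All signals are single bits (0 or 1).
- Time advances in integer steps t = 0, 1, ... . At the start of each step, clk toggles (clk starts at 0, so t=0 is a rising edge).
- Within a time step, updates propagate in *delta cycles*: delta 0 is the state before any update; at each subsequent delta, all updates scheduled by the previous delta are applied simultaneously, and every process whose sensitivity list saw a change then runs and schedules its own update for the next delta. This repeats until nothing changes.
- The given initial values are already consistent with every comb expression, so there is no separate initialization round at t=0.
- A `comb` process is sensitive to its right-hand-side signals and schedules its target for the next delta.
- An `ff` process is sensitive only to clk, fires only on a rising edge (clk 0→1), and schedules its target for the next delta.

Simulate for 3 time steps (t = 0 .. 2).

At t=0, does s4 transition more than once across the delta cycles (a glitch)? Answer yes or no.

[bits: s1,clk,s2,s4,s0]
t=0: Δ0=10101 Δ1=11101 Δ2=11001 Δ3=11010 Δ4=11000 | 4Δ
t=1: Δ0=11000 Δ1=10000 | 1Δ
t=2: Δ0=10000 Δ1=11000 | 1Δ

yes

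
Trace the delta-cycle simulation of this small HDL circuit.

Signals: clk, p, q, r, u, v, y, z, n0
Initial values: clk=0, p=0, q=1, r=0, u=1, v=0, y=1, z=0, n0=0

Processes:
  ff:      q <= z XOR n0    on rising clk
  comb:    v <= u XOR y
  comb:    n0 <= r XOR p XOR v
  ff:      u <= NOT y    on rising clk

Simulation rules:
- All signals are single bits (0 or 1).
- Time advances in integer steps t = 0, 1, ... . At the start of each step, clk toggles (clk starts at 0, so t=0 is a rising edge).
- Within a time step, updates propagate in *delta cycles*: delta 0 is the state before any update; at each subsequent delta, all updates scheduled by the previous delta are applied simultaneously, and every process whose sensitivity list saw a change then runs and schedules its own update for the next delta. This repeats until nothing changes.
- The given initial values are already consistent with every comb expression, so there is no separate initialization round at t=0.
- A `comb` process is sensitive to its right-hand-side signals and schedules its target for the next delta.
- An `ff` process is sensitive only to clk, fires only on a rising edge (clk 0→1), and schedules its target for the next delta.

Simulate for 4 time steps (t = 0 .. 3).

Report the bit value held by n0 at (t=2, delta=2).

1

t=0 Δ0: z=0 r=0 v=0 y=1 p=0 n0=0 u=1 q=1 clk=0
  Δ1: clk:0→1
  Δ2: u:1→0, q:1→0
  Δ3: v:0→1
  Δ4: n0:0→1
  (4Δ to stable)
t=1 Δ0: z=0 r=0 v=1 y=1 p=0 n0=1 u=0 q=0 clk=1
  Δ1: clk:1→0
  (1Δ to stable)
t=2 Δ0: z=0 r=0 v=1 y=1 p=0 n0=1 u=0 q=0 clk=0
  Δ1: clk:0→1
  Δ2: q:0→1
  (2Δ to stable)
t=3 Δ0: z=0 r=0 v=1 y=1 p=0 n0=1 u=0 q=1 clk=1
  Δ1: clk:1→0
  (1Δ to stable)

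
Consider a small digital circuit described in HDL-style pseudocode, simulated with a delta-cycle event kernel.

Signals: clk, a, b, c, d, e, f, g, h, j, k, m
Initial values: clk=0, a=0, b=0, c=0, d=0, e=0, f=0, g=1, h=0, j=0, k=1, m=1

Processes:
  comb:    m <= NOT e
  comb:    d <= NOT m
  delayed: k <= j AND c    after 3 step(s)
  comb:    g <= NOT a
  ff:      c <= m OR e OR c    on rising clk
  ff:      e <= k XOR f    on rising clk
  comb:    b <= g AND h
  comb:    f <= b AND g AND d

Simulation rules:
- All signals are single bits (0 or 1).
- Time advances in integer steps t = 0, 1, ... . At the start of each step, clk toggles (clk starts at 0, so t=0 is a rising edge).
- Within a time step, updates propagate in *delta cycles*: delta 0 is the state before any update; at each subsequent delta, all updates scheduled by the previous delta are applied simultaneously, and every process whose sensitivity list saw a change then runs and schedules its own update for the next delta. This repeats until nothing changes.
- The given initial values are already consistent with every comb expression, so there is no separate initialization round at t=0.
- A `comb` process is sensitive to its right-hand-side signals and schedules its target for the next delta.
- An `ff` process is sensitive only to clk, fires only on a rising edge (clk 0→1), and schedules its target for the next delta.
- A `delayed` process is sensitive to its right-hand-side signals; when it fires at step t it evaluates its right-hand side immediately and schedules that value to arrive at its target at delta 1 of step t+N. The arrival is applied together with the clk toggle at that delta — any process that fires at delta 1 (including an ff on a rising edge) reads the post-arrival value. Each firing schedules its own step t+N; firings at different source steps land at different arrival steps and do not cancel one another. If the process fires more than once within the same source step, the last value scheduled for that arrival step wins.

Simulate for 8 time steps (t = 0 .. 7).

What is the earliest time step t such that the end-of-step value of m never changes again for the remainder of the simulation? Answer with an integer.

4

t0.Δ0 g=1 j=0 c=0 h=0 a=0 f=0 d=0 m=1 e=0 k=1 b=0 clk=0
t0.Δ1 g=1 j=0 c=0 h=0 a=0 f=0 d=0 m=1 e=0 k=1 b=0 clk=1
t0.Δ2 g=1 j=0 c=1 h=0 a=0 f=0 d=0 m=1 e=1 k=1 b=0 clk=1
t0.Δ3 g=1 j=0 c=1 h=0 a=0 f=0 d=0 m=0 e=1 k=1 b=0 clk=1
t0.Δ4 g=1 j=0 c=1 h=0 a=0 f=0 d=1 m=0 e=1 k=1 b=0 clk=1
t1.Δ0 g=1 j=0 c=1 h=0 a=0 f=0 d=1 m=0 e=1 k=1 b=0 clk=1
t1.Δ1 g=1 j=0 c=1 h=0 a=0 f=0 d=1 m=0 e=1 k=1 b=0 clk=0
t2.Δ0 g=1 j=0 c=1 h=0 a=0 f=0 d=1 m=0 e=1 k=1 b=0 clk=0
t2.Δ1 g=1 j=0 c=1 h=0 a=0 f=0 d=1 m=0 e=1 k=1 b=0 clk=1
t3.Δ0 g=1 j=0 c=1 h=0 a=0 f=0 d=1 m=0 e=1 k=1 b=0 clk=1
t3.Δ1 g=1 j=0 c=1 h=0 a=0 f=0 d=1 m=0 e=1 k=0 b=0 clk=0
t4.Δ0 g=1 j=0 c=1 h=0 a=0 f=0 d=1 m=0 e=1 k=0 b=0 clk=0
t4.Δ1 g=1 j=0 c=1 h=0 a=0 f=0 d=1 m=0 e=1 k=0 b=0 clk=1
t4.Δ2 g=1 j=0 c=1 h=0 a=0 f=0 d=1 m=0 e=0 k=0 b=0 clk=1
t4.Δ3 g=1 j=0 c=1 h=0 a=0 f=0 d=1 m=1 e=0 k=0 b=0 clk=1
t4.Δ4 g=1 j=0 c=1 h=0 a=0 f=0 d=0 m=1 e=0 k=0 b=0 clk=1
t5.Δ0 g=1 j=0 c=1 h=0 a=0 f=0 d=0 m=1 e=0 k=0 b=0 clk=1
t5.Δ1 g=1 j=0 c=1 h=0 a=0 f=0 d=0 m=1 e=0 k=0 b=0 clk=0
t6.Δ0 g=1 j=0 c=1 h=0 a=0 f=0 d=0 m=1 e=0 k=0 b=0 clk=0
t6.Δ1 g=1 j=0 c=1 h=0 a=0 f=0 d=0 m=1 e=0 k=0 b=0 clk=1
t7.Δ0 g=1 j=0 c=1 h=0 a=0 f=0 d=0 m=1 e=0 k=0 b=0 clk=1
t7.Δ1 g=1 j=0 c=1 h=0 a=0 f=0 d=0 m=1 e=0 k=0 b=0 clk=0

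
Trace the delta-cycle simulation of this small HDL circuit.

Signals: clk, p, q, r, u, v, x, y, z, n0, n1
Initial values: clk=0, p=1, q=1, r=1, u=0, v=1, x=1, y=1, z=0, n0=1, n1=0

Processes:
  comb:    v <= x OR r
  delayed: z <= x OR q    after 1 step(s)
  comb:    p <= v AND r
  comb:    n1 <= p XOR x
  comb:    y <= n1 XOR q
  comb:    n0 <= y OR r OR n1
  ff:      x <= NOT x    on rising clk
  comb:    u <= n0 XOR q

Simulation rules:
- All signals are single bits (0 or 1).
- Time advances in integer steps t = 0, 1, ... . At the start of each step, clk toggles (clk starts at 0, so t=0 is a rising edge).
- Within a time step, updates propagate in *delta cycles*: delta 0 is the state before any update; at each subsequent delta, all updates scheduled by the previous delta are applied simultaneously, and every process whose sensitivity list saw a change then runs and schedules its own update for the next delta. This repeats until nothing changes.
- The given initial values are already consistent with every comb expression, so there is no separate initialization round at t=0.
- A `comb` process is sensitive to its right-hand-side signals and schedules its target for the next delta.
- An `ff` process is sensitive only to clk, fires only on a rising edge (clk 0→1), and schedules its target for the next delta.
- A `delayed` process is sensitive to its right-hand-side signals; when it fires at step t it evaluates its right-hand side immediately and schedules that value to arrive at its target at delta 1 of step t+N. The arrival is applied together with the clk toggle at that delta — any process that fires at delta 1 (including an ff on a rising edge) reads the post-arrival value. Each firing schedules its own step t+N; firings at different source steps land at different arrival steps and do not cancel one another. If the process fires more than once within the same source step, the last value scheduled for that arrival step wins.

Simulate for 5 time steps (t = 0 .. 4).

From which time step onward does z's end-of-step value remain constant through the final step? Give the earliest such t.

1

[bits: n1,q,u,v,z,clk,p,r,n0,y,x]
t=0: Δ0=01010011111 Δ1=01010111111 Δ2=01010111110 Δ3=11010111110 Δ4=11010111100 | 4Δ
t=1: Δ0=11010111100 Δ1=11011011100 | 1Δ
t=2: Δ0=11011011100 Δ1=11011111100 Δ2=11011111101 Δ3=01011111101 Δ4=01011111111 | 4Δ
t=3: Δ0=01011111111 Δ1=01011011111 | 1Δ
t=4: Δ0=01011011111 Δ1=01011111111 Δ2=01011111110 Δ3=11011111110 Δ4=11011111100 | 4Δ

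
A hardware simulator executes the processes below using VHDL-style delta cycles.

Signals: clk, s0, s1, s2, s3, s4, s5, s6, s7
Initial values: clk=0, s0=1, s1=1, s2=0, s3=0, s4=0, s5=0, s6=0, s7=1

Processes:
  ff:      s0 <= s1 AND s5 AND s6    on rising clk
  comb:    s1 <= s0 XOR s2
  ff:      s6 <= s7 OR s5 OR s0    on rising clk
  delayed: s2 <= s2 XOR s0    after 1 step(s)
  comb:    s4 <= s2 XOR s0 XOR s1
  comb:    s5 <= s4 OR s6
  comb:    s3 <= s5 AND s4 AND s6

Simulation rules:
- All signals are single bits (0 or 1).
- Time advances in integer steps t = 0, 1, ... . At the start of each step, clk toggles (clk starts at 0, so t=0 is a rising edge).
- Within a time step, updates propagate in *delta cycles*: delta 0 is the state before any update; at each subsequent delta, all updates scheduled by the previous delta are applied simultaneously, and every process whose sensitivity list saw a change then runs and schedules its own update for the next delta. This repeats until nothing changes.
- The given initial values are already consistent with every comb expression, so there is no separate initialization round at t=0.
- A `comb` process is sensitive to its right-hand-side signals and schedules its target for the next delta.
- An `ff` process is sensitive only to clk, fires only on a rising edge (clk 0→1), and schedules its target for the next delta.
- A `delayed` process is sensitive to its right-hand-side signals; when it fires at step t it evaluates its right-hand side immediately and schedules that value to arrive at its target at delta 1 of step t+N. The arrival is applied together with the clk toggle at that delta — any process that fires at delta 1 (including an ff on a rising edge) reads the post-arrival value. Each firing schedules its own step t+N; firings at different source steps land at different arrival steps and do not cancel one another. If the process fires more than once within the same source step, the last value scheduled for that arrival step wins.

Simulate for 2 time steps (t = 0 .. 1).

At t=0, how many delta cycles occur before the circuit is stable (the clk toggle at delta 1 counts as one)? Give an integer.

t=0 Δ0: s0=1 s4=0 s1=1 s6=0 s2=0 s5=0 s7=1 s3=0 clk=0
  Δ1: clk:0→1
  Δ2: s0:1→0, s6:0→1
  Δ3: s4:0→1, s1:1→0, s5:0→1
  Δ4: s4:1→0, s3:0→1
  Δ5: s3:1→0
  (5Δ to stable)
t=1 Δ0: s0=0 s4=0 s1=0 s6=1 s2=0 s5=1 s7=1 s3=0 clk=1
  Δ1: clk:1→0
  (1Δ to stable)

5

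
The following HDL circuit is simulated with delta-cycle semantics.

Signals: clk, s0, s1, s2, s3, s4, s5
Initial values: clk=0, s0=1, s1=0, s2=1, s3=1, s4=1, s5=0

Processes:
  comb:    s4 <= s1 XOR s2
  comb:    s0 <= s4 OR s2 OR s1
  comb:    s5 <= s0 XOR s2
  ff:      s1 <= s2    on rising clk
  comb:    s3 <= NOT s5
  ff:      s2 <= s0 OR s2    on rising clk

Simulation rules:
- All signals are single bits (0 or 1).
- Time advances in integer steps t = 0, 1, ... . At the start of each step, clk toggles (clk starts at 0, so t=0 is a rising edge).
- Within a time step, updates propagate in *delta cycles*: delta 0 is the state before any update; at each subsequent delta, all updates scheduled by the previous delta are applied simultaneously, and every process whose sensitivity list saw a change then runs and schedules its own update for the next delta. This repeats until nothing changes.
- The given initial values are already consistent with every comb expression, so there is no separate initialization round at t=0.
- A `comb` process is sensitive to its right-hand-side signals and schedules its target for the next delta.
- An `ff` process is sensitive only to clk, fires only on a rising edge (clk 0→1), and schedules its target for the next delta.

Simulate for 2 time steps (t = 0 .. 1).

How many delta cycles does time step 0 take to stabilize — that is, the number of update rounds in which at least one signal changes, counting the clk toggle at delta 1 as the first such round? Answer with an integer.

t=0 Δ0: s1=0 s0=1 s5=0 clk=0 s3=1 s2=1 s4=1
  Δ1: clk:0→1
  Δ2: s1:0→1
  Δ3: s4:1→0
  (3Δ to stable)
t=1 Δ0: s1=1 s0=1 s5=0 clk=1 s3=1 s2=1 s4=0
  Δ1: clk:1→0
  (1Δ to stable)

3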